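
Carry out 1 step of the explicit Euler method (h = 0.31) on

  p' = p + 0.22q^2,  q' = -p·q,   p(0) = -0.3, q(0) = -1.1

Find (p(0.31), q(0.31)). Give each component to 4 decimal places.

Euler on (p,q): p_{n+1} = p_n + h·p', q_{n+1} = q_n + h·q'.
0.000000: (-0.300000, -1.100000); f=(-0.033800, -0.330000) → (-0.310478, -1.202300)
(p(0.31), q(0.31)) ≈ (-0.3105, -1.2023)

-0.3105, -1.2023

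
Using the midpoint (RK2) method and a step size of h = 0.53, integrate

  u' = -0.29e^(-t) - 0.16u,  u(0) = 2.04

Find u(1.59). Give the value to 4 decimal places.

1.3894

Midpoint: k1 = f(t_n, u_n); k2 = f(t_n + h/2, u_n + (h/2)·k1); u_{n+1} = u_n + h·k2.
t=0.000000, u=2.040000:
  k1 = f(0.000000, 2.040000) = -0.616400
  k2 = f(0.265000, 1.876654) = -0.522754
  u ← 2.040000 + 0.53·(-0.522754) = 1.762940
t=0.530000, u=1.762940:
  k1 = f(0.530000, 1.762940) = -0.452766
  k2 = f(0.795000, 1.642957) = -0.393832
  u ← 1.762940 + 0.53·(-0.393832) = 1.554209
t=1.060000, u=1.554209:
  k1 = f(1.060000, 1.554209) = -0.349146
  k2 = f(1.325000, 1.461686) = -0.310953
  u ← 1.554209 + 0.53·(-0.310953) = 1.389405
u(1.59) ≈ 1.3894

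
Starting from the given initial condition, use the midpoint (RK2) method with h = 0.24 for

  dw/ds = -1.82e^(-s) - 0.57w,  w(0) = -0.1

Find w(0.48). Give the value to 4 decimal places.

Midpoint: k1 = f(s_n, w_n); k2 = f(s_n + h/2, w_n + (h/2)·k1); w_{n+1} = w_n + h·k2.
s=0.000000, w=-0.100000:
  k1 = f(0.000000, -0.100000) = -1.763000
  k2 = f(0.120000, -0.311560) = -1.436606
  w ← -0.100000 + 0.24·(-1.436606) = -0.444785
s=0.240000, w=-0.444785:
  k1 = f(0.240000, -0.444785) = -1.178135
  k2 = f(0.360000, -0.586162) = -0.935659
  w ← -0.444785 + 0.24·(-0.935659) = -0.669344
w(0.48) ≈ -0.6693

-0.6693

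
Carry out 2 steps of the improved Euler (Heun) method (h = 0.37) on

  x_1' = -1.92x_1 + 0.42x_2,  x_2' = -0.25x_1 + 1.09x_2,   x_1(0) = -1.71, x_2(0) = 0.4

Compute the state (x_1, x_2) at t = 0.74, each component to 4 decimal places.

Heun on (x_1,x_2): k1 = f(t_n, state_n); k2 = f(t_n + h, state_n + h·k1); state_{n+1} = state_n + (h/2)·(k1 + k2).
0.000000: (-1.710000, 0.400000)
  k1 = (3.451200, 0.863500)
  predictor → (-0.433056, 0.719495)
  k2 = (1.133655, 0.892514)
  → (-0.861802, 0.724863)
0.370000: (-0.861802, 0.724863)
  k1 = (1.959102, 1.005551)
  predictor → (-0.136934, 1.096916)
  k2 = (0.723618, 1.229872)
  → (-0.365499, 1.138416)
(x_1(0.74), x_2(0.74)) ≈ (-0.3655, 1.1384)

-0.3655, 1.1384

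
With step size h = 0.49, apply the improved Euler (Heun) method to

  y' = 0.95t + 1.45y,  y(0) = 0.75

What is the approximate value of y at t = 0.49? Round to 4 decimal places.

Heun: k1 = f(t_n, y_n); k2 = f(t_n + h, y_n + h·k1); y_{n+1} = y_n + (h/2)·(k1 + k2).
t=0.000000, y=0.750000:
  k1 = f(0.000000, 0.750000) = 1.087500
  k2 = f(0.490000, 1.282875) = 2.325669
  y ← 0.750000 + (0.49/2)·(1.087500 + 2.325669) = 1.586226
y(0.49) ≈ 1.5862

1.5862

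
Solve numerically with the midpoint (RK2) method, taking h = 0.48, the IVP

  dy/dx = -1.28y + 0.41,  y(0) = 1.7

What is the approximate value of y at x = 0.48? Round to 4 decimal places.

Midpoint: k1 = f(x_n, y_n); k2 = f(x_n + h/2, y_n + (h/2)·k1); y_{n+1} = y_n + h·k2.
x=0.000000, y=1.700000:
  k1 = f(0.000000, 1.700000) = -1.766000
  k2 = f(0.240000, 1.276160) = -1.223485
  y ← 1.700000 + 0.48·(-1.223485) = 1.112727
y(0.48) ≈ 1.1127

1.1127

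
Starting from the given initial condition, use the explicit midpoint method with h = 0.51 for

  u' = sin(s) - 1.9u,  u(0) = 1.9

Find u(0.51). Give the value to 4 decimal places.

Midpoint: k1 = f(s_n, u_n); k2 = f(s_n + h/2, u_n + (h/2)·k1); u_{n+1} = u_n + h·k2.
s=0.000000, u=1.900000:
  k1 = f(0.000000, 1.900000) = -3.610000
  k2 = f(0.255000, 0.979450) = -1.608710
  u ← 1.900000 + 0.51·(-1.608710) = 1.079558
u(0.51) ≈ 1.0796

1.0796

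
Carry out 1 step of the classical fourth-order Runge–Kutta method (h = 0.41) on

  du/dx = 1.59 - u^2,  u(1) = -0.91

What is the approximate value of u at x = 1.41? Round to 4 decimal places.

-0.4738

RK4: k1 = f(x_n, u_n); k2 = f(x_n + h/2, u_n + (h/2)·k1); k3 = f(x_n + h/2, u_n + (h/2)·k2); k4 = f(x_n + h, u_n + h·k3); u_{n+1} = u_n + (h/6)·(k1 + 2k2 + 2k3 + k4).
x=1.000000, u=-0.910000:
  k1 = f(1.000000, -0.910000) = 0.761900
  k2 = f(1.205000, -0.753811) = 1.021770
  k3 = f(1.205000, -0.700537) = 1.099248
  k4 = f(1.410000, -0.459308) = 1.379036
  u ← -0.910000 + (0.41/6)·(k1 + 2k2 + 2k3 + k4) = -0.473830
u(1.41) ≈ -0.4738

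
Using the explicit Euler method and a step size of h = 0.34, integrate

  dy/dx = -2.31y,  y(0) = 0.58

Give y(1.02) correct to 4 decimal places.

0.0057

Euler: y_{n+1} = y_n + h·f(x_n, y_n).
x=0.000000, y=0.580000: f=-1.339800 → y ← 0.580000 + 0.34·(-1.339800) = 0.124468
x=0.340000, y=0.124468: f=-0.287521 → y ← 0.124468 + 0.34·(-0.287521) = 0.026711
x=0.680000, y=0.026711: f=-0.061702 → y ← 0.026711 + 0.34·(-0.061702) = 0.005732
y(1.02) ≈ 0.0057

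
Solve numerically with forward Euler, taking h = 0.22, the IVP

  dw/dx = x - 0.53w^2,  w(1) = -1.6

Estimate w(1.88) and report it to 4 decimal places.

-1.7761

Euler: w_{n+1} = w_n + h·f(x_n, w_n).
x=1.000000, w=-1.600000: f=-0.356800 → w ← -1.600000 + 0.22·(-0.356800) = -1.678496
x=1.220000, w=-1.678496: f=-0.273195 → w ← -1.678496 + 0.22·(-0.273195) = -1.738599
x=1.440000, w=-1.738599: f=-0.162045 → w ← -1.738599 + 0.22·(-0.162045) = -1.774249
x=1.660000, w=-1.774249: f=-0.008418 → w ← -1.774249 + 0.22·(-0.008418) = -1.776101
w(1.88) ≈ -1.7761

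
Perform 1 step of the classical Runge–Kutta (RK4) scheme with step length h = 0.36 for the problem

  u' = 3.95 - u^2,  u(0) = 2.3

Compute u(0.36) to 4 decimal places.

2.0723

RK4: k1 = f(s_n, u_n); k2 = f(s_n + h/2, u_n + (h/2)·k1); k3 = f(s_n + h/2, u_n + (h/2)·k2); k4 = f(s_n + h, u_n + h·k3); u_{n+1} = u_n + (h/6)·(k1 + 2k2 + 2k3 + k4).
s=0.000000, u=2.300000:
  k1 = f(0.000000, 2.300000) = -1.340000
  k2 = f(0.180000, 2.058800) = -0.288657
  k3 = f(0.180000, 2.248042) = -1.103691
  k4 = f(0.360000, 1.902671) = 0.329843
  u ← 2.300000 + (0.36/6)·(k1 + 2k2 + 2k3 + k4) = 2.072309
u(0.36) ≈ 2.0723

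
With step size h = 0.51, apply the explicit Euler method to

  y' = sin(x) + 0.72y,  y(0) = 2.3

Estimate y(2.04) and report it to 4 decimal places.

9.6054

Euler: y_{n+1} = y_n + h·f(x_n, y_n).
x=0.000000, y=2.300000: f=1.656000 → y ← 2.300000 + 0.51·1.656000 = 3.144560
x=0.510000, y=3.144560: f=2.752260 → y ← 3.144560 + 0.51·2.752260 = 4.548213
x=1.020000, y=4.548213: f=4.126821 → y ← 4.548213 + 0.51·4.126821 = 6.652892
x=1.530000, y=6.652892: f=5.789250 → y ← 6.652892 + 0.51·5.789250 = 9.605409
y(2.04) ≈ 9.6054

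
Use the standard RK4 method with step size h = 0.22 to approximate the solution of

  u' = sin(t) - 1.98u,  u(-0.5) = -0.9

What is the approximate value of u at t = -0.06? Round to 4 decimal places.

RK4: k1 = f(t_n, u_n); k2 = f(t_n + h/2, u_n + (h/2)·k1); k3 = f(t_n + h/2, u_n + (h/2)·k2); k4 = f(t_n + h, u_n + h·k3); u_{n+1} = u_n + (h/6)·(k1 + 2k2 + 2k3 + k4).
t=-0.500000, u=-0.900000:
  k1 = f(-0.500000, -0.900000) = 1.302574
  k2 = f(-0.390000, -0.756717) = 1.118111
  k3 = f(-0.390000, -0.777008) = 1.158287
  k4 = f(-0.280000, -0.645177) = 1.001095
  u ← -0.900000 + (0.22/6)·(k1 + 2k2 + 2k3 + k4) = -0.648596
t=-0.280000, u=-0.648596:
  k1 = f(-0.280000, -0.648596) = 1.007865
  k2 = f(-0.170000, -0.537731) = 0.895525
  k3 = f(-0.170000, -0.550089) = 0.919993
  k4 = f(-0.060000, -0.446198) = 0.823508
  u ← -0.648596 + (0.22/6)·(k1 + 2k2 + 2k3 + k4) = -0.448308
u(-0.06) ≈ -0.4483

-0.4483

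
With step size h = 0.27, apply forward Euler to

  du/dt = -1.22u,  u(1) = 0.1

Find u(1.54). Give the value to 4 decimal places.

0.0450

Euler: u_{n+1} = u_n + h·f(t_n, u_n).
t=1.000000, u=0.100000: f=-0.122000 → u ← 0.100000 + 0.27·(-0.122000) = 0.067060
t=1.270000, u=0.067060: f=-0.081813 → u ← 0.067060 + 0.27·(-0.081813) = 0.044970
u(1.54) ≈ 0.0450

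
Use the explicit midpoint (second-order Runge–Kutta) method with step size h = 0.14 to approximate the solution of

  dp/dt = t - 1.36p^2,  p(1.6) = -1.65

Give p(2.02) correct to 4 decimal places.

-4.7079

Midpoint: k1 = f(t_n, p_n); k2 = f(t_n + h/2, p_n + (h/2)·k1); p_{n+1} = p_n + h·k2.
t=1.600000, p=-1.650000:
  k1 = f(1.600000, -1.650000) = -2.102600
  k2 = f(1.670000, -1.797182) = -2.722614
  p ← -1.650000 + 0.14·(-2.722614) = -2.031166
t=1.740000, p=-2.031166:
  k1 = f(1.740000, -2.031166) = -3.870864
  k2 = f(1.810000, -2.302126) = -5.397709
  p ← -2.031166 + 0.14·(-5.397709) = -2.786845
t=1.880000, p=-2.786845:
  k1 = f(1.880000, -2.786845) = -8.682448
  k2 = f(1.950000, -3.394617) = -13.721853
  p ← -2.786845 + 0.14·(-13.721853) = -4.707905
p(2.02) ≈ -4.7079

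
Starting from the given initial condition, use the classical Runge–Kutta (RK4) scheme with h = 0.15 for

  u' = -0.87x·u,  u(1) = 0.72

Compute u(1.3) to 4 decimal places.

0.5333

RK4: k1 = f(x_n, u_n); k2 = f(x_n + h/2, u_n + (h/2)·k1); k3 = f(x_n + h/2, u_n + (h/2)·k2); k4 = f(x_n + h, u_n + h·k3); u_{n+1} = u_n + (h/6)·(k1 + 2k2 + 2k3 + k4).
x=1.000000, u=0.720000:
  k1 = f(1.000000, 0.720000) = -0.626400
  k2 = f(1.075000, 0.673020) = -0.629442
  k3 = f(1.075000, 0.672792) = -0.629229
  k4 = f(1.150000, 0.625616) = -0.625929
  u ← 0.720000 + (0.15/6)·(k1 + 2k2 + 2k3 + k4) = 0.625758
x=1.150000, u=0.625758:
  k1 = f(1.150000, 0.625758) = -0.626071
  k2 = f(1.225000, 0.578803) = -0.616859
  k3 = f(1.225000, 0.579494) = -0.617596
  k4 = f(1.300000, 0.533119) = -0.602958
  u ← 0.625758 + (0.15/6)·(k1 + 2k2 + 2k3 + k4) = 0.533310
u(1.3) ≈ 0.5333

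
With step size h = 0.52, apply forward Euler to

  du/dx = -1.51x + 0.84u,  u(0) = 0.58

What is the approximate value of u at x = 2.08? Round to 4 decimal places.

-0.7693

Euler: u_{n+1} = u_n + h·f(x_n, u_n).
x=0.000000, u=0.580000: f=0.487200 → u ← 0.580000 + 0.52·0.487200 = 0.833344
x=0.520000, u=0.833344: f=-0.085191 → u ← 0.833344 + 0.52·(-0.085191) = 0.789045
x=1.040000, u=0.789045: f=-0.907602 → u ← 0.789045 + 0.52·(-0.907602) = 0.317091
x=1.560000, u=0.317091: f=-2.089243 → u ← 0.317091 + 0.52·(-2.089243) = -0.769315
u(2.08) ≈ -0.7693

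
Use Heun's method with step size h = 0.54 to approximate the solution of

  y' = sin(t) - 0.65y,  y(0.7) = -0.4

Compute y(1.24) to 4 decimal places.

0.0840

Heun: k1 = f(t_n, y_n); k2 = f(t_n + h, y_n + h·k1); y_{n+1} = y_n + (h/2)·(k1 + k2).
t=0.700000, y=-0.400000:
  k1 = f(0.700000, -0.400000) = 0.904218
  k2 = f(1.240000, 0.088278) = 0.888404
  y ← -0.400000 + (0.54/2)·(0.904218 + 0.888404) = 0.084008
y(1.24) ≈ 0.0840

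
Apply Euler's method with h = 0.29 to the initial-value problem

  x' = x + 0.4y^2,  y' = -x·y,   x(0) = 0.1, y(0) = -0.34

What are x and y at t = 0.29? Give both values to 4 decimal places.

Euler on (x,y): x_{n+1} = x_n + h·x', y_{n+1} = y_n + h·y'.
0.000000: (0.100000, -0.340000); f=(0.146240, 0.034000) → (0.142410, -0.330140)
(x(0.29), y(0.29)) ≈ (0.1424, -0.3301)

0.1424, -0.3301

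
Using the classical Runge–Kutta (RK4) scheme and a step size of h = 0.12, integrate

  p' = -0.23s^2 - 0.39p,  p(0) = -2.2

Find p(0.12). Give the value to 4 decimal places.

-2.0995

RK4: k1 = f(s_n, p_n); k2 = f(s_n + h/2, p_n + (h/2)·k1); k3 = f(s_n + h/2, p_n + (h/2)·k2); k4 = f(s_n + h, p_n + h·k3); p_{n+1} = p_n + (h/6)·(k1 + 2k2 + 2k3 + k4).
s=0.000000, p=-2.200000:
  k1 = f(0.000000, -2.200000) = 0.858000
  k2 = f(0.060000, -2.148520) = 0.837095
  k3 = f(0.060000, -2.149774) = 0.837584
  k4 = f(0.120000, -2.099490) = 0.815489
  p ← -2.200000 + (0.12/6)·(k1 + 2k2 + 2k3 + k4) = -2.099543
p(0.12) ≈ -2.0995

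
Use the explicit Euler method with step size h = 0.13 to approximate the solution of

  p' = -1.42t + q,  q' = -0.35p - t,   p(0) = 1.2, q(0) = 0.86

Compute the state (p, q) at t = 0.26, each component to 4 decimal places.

1.3925, 0.7288

Euler on (p,q): p_{n+1} = p_n + h·p', q_{n+1} = q_n + h·q'.
0.000000: (1.200000, 0.860000); f=(0.860000, -0.420000) → (1.311800, 0.805400)
0.130000: (1.311800, 0.805400); f=(0.620800, -0.589130) → (1.392504, 0.728813)
(p(0.26), q(0.26)) ≈ (1.3925, 0.7288)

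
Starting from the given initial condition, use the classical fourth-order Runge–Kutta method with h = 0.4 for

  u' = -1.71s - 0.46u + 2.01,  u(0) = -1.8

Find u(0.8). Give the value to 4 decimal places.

RK4: k1 = f(s_n, u_n); k2 = f(s_n + h/2, u_n + (h/2)·k1); k3 = f(s_n + h/2, u_n + (h/2)·k2); k4 = f(s_n + h, u_n + h·k3); u_{n+1} = u_n + (h/6)·(k1 + 2k2 + 2k3 + k4).
s=0.000000, u=-1.800000:
  k1 = f(0.000000, -1.800000) = 2.838000
  k2 = f(0.200000, -1.232400) = 2.234904
  k3 = f(0.200000, -1.353019) = 2.290389
  k4 = f(0.400000, -0.883844) = 1.732568
  u ← -1.800000 + (0.4/6)·(k1 + 2k2 + 2k3 + k4) = -0.891923
s=0.400000, u=-0.891923:
  k1 = f(0.400000, -0.891923) = 1.736285
  k2 = f(0.600000, -0.544666) = 1.234546
  k3 = f(0.600000, -0.645014) = 1.280706
  k4 = f(0.800000, -0.379641) = 0.816635
  u ← -0.891923 + (0.4/6)·(k1 + 2k2 + 2k3 + k4) = -0.386361
u(0.8) ≈ -0.3864

-0.3864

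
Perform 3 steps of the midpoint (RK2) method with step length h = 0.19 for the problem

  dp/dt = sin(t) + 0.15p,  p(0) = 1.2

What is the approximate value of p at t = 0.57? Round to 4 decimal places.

Midpoint: k1 = f(t_n, p_n); k2 = f(t_n + h/2, p_n + (h/2)·k1); p_{n+1} = p_n + h·k2.
t=0.000000, p=1.200000:
  k1 = f(0.000000, 1.200000) = 0.180000
  k2 = f(0.095000, 1.217100) = 0.277422
  p ← 1.200000 + 0.19·0.277422 = 1.252710
t=0.190000, p=1.252710:
  k1 = f(0.190000, 1.252710) = 0.376765
  k2 = f(0.285000, 1.288503) = 0.474433
  p ← 1.252710 + 0.19·0.474433 = 1.342852
t=0.380000, p=1.342852:
  k1 = f(0.380000, 1.342852) = 0.572348
  k2 = f(0.475000, 1.397226) = 0.666922
  p ← 1.342852 + 0.19·0.666922 = 1.469568
p(0.57) ≈ 1.4696

1.4696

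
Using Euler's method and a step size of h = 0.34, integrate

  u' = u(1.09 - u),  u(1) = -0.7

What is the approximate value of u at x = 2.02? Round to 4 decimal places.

Euler: u_{n+1} = u_n + h·f(x_n, u_n).
x=1.000000, u=-0.700000: f=-1.253000 → u ← -0.700000 + 0.34·(-1.253000) = -1.126020
x=1.340000, u=-1.126020: f=-2.495283 → u ← -1.126020 + 0.34·(-2.495283) = -1.974416
x=1.680000, u=-1.974416: f=-6.050433 → u ← -1.974416 + 0.34·(-6.050433) = -4.031563
u(2.02) ≈ -4.0316

-4.0316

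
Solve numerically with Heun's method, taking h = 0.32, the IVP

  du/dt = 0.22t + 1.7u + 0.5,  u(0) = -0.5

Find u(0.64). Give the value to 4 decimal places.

-0.8245

Heun: k1 = f(t_n, u_n); k2 = f(t_n + h, u_n + h·k1); u_{n+1} = u_n + (h/2)·(k1 + k2).
t=0.000000, u=-0.500000:
  k1 = f(0.000000, -0.500000) = -0.350000
  k2 = f(0.320000, -0.612000) = -0.470000
  u ← -0.500000 + (0.32/2)·(-0.350000 + (-0.470000)) = -0.631200
t=0.320000, u=-0.631200:
  k1 = f(0.320000, -0.631200) = -0.502640
  k2 = f(0.640000, -0.792045) = -0.705676
  u ← -0.631200 + (0.32/2)·(-0.502640 + (-0.705676)) = -0.824531
u(0.64) ≈ -0.8245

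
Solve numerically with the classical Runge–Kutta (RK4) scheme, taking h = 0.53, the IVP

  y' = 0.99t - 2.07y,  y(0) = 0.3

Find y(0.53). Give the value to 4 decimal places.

0.2056

RK4: k1 = f(t_n, y_n); k2 = f(t_n + h/2, y_n + (h/2)·k1); k3 = f(t_n + h/2, y_n + (h/2)·k2); k4 = f(t_n + h, y_n + h·k3); y_{n+1} = y_n + (h/6)·(k1 + 2k2 + 2k3 + k4).
t=0.000000, y=0.300000:
  k1 = f(0.000000, 0.300000) = -0.621000
  k2 = f(0.265000, 0.135435) = -0.018000
  k3 = f(0.265000, 0.295230) = -0.348776
  k4 = f(0.530000, 0.115149) = 0.286342
  y ← 0.300000 + (0.53/6)·(k1 + 2k2 + 2k3 + k4) = 0.205641
y(0.53) ≈ 0.2056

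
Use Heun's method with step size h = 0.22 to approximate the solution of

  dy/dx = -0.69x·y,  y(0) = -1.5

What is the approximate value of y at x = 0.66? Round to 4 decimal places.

-1.2903

Heun: k1 = f(x_n, y_n); k2 = f(x_n + h, y_n + h·k1); y_{n+1} = y_n + (h/2)·(k1 + k2).
x=0.000000, y=-1.500000:
  k1 = f(0.000000, -1.500000) = 0.000000
  k2 = f(0.220000, -1.500000) = 0.227700
  y ← -1.500000 + (0.22/2)·(0.000000 + 0.227700) = -1.474953
x=0.220000, y=-1.474953:
  k1 = f(0.220000, -1.474953) = 0.223898
  k2 = f(0.440000, -1.425695) = 0.432841
  y ← -1.474953 + (0.22/2)·(0.223898 + 0.432841) = -1.402712
x=0.440000, y=-1.402712:
  k1 = f(0.440000, -1.402712) = 0.425863
  k2 = f(0.660000, -1.309022) = 0.596129
  y ← -1.402712 + (0.22/2)·(0.425863 + 0.596129) = -1.290293
y(0.66) ≈ -1.2903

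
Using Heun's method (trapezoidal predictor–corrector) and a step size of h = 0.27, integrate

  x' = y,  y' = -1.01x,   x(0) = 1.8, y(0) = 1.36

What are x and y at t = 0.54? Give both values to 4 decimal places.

Heun on (x,y): k1 = f(t_n, state_n); k2 = f(t_n + h, state_n + h·k1); state_{n+1} = state_n + (h/2)·(k1 + k2).
0.000000: (1.800000, 1.360000)
  k1 = (1.360000, -1.818000)
  predictor → (2.167200, 0.869140)
  k2 = (0.869140, -2.188872)
  → (2.100934, 0.819072)
0.270000: (2.100934, 0.819072)
  k1 = (0.819072, -2.121943)
  predictor → (2.322083, 0.246148)
  k2 = (0.246148, -2.345304)
  → (2.244739, 0.215994)
(x(0.54), y(0.54)) ≈ (2.2447, 0.2160)

2.2447, 0.2160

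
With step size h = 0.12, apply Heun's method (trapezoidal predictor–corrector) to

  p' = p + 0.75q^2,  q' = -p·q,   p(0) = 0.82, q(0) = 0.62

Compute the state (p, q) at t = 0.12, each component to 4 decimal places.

0.9577, 0.5575

Heun on (p,q): k1 = f(t_n, state_n); k2 = f(t_n + h, state_n + h·k1); state_{n+1} = state_n + (h/2)·(k1 + k2).
0.000000: (0.820000, 0.620000)
  k1 = (1.108300, -0.508400)
  predictor → (0.952996, 0.558992)
  k2 = (1.187350, -0.532717)
  → (0.957739, 0.557533)
(p(0.12), q(0.12)) ≈ (0.9577, 0.5575)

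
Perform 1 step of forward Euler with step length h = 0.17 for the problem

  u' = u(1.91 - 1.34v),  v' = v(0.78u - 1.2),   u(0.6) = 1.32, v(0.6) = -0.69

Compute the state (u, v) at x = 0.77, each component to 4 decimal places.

Euler on (u,v): u_{n+1} = u_n + h·u', v_{n+1} = v_n + h·v'.
0.600000: (1.320000, -0.690000); f=(3.741672, 0.117576) → (1.956084, -0.670012)
(u(0.77), v(0.77)) ≈ (1.9561, -0.6700)

1.9561, -0.6700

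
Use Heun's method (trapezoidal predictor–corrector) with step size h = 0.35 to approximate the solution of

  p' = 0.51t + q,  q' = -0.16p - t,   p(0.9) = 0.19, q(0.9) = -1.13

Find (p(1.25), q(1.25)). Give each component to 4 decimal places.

Heun on (p,q): k1 = f(t_n, state_n); k2 = f(t_n + h, state_n + h·k1); state_{n+1} = state_n + (h/2)·(k1 + k2).
0.900000: (0.190000, -1.130000)
  k1 = (-0.671000, -0.930400)
  predictor → (-0.044850, -1.455640)
  k2 = (-0.818140, -1.242824)
  → (-0.070599, -1.510314)
(p(1.25), q(1.25)) ≈ (-0.0706, -1.5103)

-0.0706, -1.5103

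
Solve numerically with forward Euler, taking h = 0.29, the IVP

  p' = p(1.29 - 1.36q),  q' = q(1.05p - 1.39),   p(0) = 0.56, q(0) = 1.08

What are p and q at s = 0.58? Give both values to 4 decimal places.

0.5560, 0.6287

Euler on (p,q): p_{n+1} = p_n + h·p', q_{n+1} = q_n + h·q'.
0.000000: (0.560000, 1.080000); f=(-0.100128, -0.866160) → (0.530963, 0.828814)
0.290000: (0.530963, 0.828814); f=(0.086448, -0.689978) → (0.556033, 0.628720)
(p(0.58), q(0.58)) ≈ (0.5560, 0.6287)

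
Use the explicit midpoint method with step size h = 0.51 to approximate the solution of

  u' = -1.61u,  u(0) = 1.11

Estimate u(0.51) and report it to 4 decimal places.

Midpoint: k1 = f(x_n, u_n); k2 = f(x_n + h/2, u_n + (h/2)·k1); u_{n+1} = u_n + h·k2.
x=0.000000, u=1.110000:
  k1 = f(0.000000, 1.110000) = -1.787100
  k2 = f(0.255000, 0.654289) = -1.053406
  u ← 1.110000 + 0.51·(-1.053406) = 0.572763
u(0.51) ≈ 0.5728

0.5728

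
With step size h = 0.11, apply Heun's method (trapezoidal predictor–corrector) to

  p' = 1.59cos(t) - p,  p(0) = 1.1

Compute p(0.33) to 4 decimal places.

1.2281

Heun: k1 = f(t_n, p_n); k2 = f(t_n + h, p_n + h·k1); p_{n+1} = p_n + (h/2)·(k1 + k2).
t=0.000000, p=1.100000:
  k1 = f(0.000000, 1.100000) = 0.490000
  k2 = f(0.110000, 1.153900) = 0.426490
  p ← 1.100000 + (0.11/2)·(0.490000 + 0.426490) = 1.150407
t=0.110000, p=1.150407:
  k1 = f(0.110000, 1.150407) = 0.429983
  k2 = f(0.220000, 1.197705) = 0.353972
  p ← 1.150407 + (0.11/2)·(0.429983 + 0.353972) = 1.193524
t=0.220000, p=1.193524:
  k1 = f(0.220000, 1.193524) = 0.358152
  k2 = f(0.330000, 1.232921) = 0.271286
  p ← 1.193524 + (0.11/2)·(0.358152 + 0.271286) = 1.228144
p(0.33) ≈ 1.2281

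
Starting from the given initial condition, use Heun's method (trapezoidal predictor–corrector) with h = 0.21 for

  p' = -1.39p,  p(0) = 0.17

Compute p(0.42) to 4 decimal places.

0.0958

Heun: k1 = f(t_n, p_n); k2 = f(t_n + h, p_n + h·k1); p_{n+1} = p_n + (h/2)·(k1 + k2).
t=0.000000, p=0.170000:
  k1 = f(0.000000, 0.170000) = -0.236300
  k2 = f(0.210000, 0.120377) = -0.167324
  p ← 0.170000 + (0.21/2)·(-0.236300 + (-0.167324)) = 0.127619
t=0.210000, p=0.127619:
  k1 = f(0.210000, 0.127619) = -0.177391
  k2 = f(0.420000, 0.090367) = -0.125611
  p ← 0.127619 + (0.21/2)·(-0.177391 + (-0.125611)) = 0.095804
p(0.42) ≈ 0.0958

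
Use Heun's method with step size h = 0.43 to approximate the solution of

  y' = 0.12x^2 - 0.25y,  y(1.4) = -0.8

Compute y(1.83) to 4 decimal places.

-0.5871

Heun: k1 = f(x_n, y_n); k2 = f(x_n + h, y_n + h·k1); y_{n+1} = y_n + (h/2)·(k1 + k2).
x=1.400000, y=-0.800000:
  k1 = f(1.400000, -0.800000) = 0.435200
  k2 = f(1.830000, -0.612864) = 0.555084
  y ← -0.800000 + (0.43/2)·(0.435200 + 0.555084) = -0.587089
y(1.83) ≈ -0.5871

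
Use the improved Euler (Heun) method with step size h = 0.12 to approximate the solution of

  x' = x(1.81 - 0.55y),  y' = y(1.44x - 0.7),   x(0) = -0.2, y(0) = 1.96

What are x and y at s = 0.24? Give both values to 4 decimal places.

Heun on (x,y): k1 = f(s_n, state_n); k2 = f(s_n + h, state_n + h·k1); state_{n+1} = state_n + (h/2)·(k1 + k2).
0.000000: (-0.200000, 1.960000)
  k1 = (-0.146400, -1.936480)
  predictor → (-0.217568, 1.727622)
  k2 = (-0.187067, -1.750596)
  → (-0.220008, 1.738775)
0.120000: (-0.220008, 1.738775)
  k1 = (-0.187815, -1.768007)
  predictor → (-0.242546, 1.526615)
  k2 = (-0.235357, -1.601825)
  → (-0.245398, 1.536586)
(x(0.24), y(0.24)) ≈ (-0.2454, 1.5366)

-0.2454, 1.5366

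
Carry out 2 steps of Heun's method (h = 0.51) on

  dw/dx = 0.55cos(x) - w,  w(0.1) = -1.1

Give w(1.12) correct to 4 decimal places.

-0.1918

Heun: k1 = f(x_n, w_n); k2 = f(x_n + h, w_n + h·k1); w_{n+1} = w_n + (h/2)·(k1 + k2).
x=0.100000, w=-1.100000:
  k1 = f(0.100000, -1.100000) = 1.647252
  k2 = f(0.610000, -0.259901) = 0.710708
  w ← -1.100000 + (0.51/2)·(1.647252 + 0.710708) = -0.498720
x=0.610000, w=-0.498720:
  k1 = f(0.610000, -0.498720) = 0.949527
  k2 = f(1.120000, -0.014462) = 0.254087
  w ← -0.498720 + (0.51/2)·(0.949527 + 0.254087) = -0.191799
w(1.12) ≈ -0.1918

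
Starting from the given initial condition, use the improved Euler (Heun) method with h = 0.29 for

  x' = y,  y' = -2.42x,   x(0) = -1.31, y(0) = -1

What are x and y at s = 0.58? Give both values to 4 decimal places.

-1.3113, 1.0483

Heun on (x,y): k1 = f(s_n, state_n); k2 = f(s_n + h, state_n + h·k1); state_{n+1} = state_n + (h/2)·(k1 + k2).
0.000000: (-1.310000, -1.000000)
  k1 = (-1.000000, 3.170200)
  predictor → (-1.600000, -0.080642)
  k2 = (-0.080642, 3.872000)
  → (-1.466693, 0.021119)
0.290000: (-1.466693, 0.021119)
  k1 = (0.021119, 3.549397)
  predictor → (-1.460569, 1.050444)
  k2 = (1.050444, 3.534576)
  → (-1.311316, 1.048295)
(x(0.58), y(0.58)) ≈ (-1.3113, 1.0483)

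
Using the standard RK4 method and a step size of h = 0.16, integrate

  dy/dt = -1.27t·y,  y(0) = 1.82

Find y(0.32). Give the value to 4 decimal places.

RK4: k1 = f(t_n, y_n); k2 = f(t_n + h/2, y_n + (h/2)·k1); k3 = f(t_n + h/2, y_n + (h/2)·k2); k4 = f(t_n + h, y_n + h·k3); y_{n+1} = y_n + (h/6)·(k1 + 2k2 + 2k3 + k4).
t=0.000000, y=1.820000:
  k1 = f(0.000000, 1.820000) = 0.000000
  k2 = f(0.080000, 1.820000) = -0.184912
  k3 = f(0.080000, 1.805207) = -0.183409
  k4 = f(0.160000, 1.790655) = -0.363861
  y ← 1.820000 + (0.16/6)·(k1 + 2k2 + 2k3 + k4) = 1.790653
t=0.160000, y=1.790653:
  k1 = f(0.160000, 1.790653) = -0.363861
  k2 = f(0.240000, 1.761544) = -0.536919
  k3 = f(0.240000, 1.747700) = -0.532699
  k4 = f(0.320000, 1.705421) = -0.693083
  y ← 1.790653 + (0.16/6)·(k1 + 2k2 + 2k3 + k4) = 1.705422
y(0.32) ≈ 1.7054

1.7054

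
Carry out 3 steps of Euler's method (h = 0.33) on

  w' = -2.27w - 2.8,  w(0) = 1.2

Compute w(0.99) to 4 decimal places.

Euler: w_{n+1} = w_n + h·f(s_n, w_n).
s=0.000000, w=1.200000: f=-5.524000 → w ← 1.200000 + 0.33·(-5.524000) = -0.622920
s=0.330000, w=-0.622920: f=-1.385972 → w ← -0.622920 + 0.33·(-1.385972) = -1.080291
s=0.660000, w=-1.080291: f=-0.347740 → w ← -1.080291 + 0.33·(-0.347740) = -1.195045
w(0.99) ≈ -1.1950

-1.1950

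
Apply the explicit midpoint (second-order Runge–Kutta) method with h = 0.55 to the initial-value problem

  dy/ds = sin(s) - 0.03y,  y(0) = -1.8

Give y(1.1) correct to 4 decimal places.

Midpoint: k1 = f(s_n, y_n); k2 = f(s_n + h/2, y_n + (h/2)·k1); y_{n+1} = y_n + h·k2.
s=0.000000, y=-1.800000:
  k1 = f(0.000000, -1.800000) = 0.054000
  k2 = f(0.275000, -1.785150) = 0.325101
  y ← -1.800000 + 0.55·0.325101 = -1.621194
s=0.550000, y=-1.621194:
  k1 = f(0.550000, -1.621194) = 0.571323
  k2 = f(0.825000, -1.464080) = 0.778470
  y ← -1.621194 + 0.55·0.778470 = -1.193036
y(1.1) ≈ -1.1930

-1.1930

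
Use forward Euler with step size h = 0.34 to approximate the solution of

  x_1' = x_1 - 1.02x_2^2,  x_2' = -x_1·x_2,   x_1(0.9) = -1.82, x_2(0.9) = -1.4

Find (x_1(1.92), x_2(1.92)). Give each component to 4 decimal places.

-15.5475, -14.1313

Euler on (x_1,x_2): x_1_{n+1} = x_1_n + h·x_1', x_2_{n+1} = x_2_n + h·x_2'.
0.900000: (-1.820000, -1.400000); f=(-3.819200, -2.548000) → (-3.118528, -2.266320)
1.240000: (-3.118528, -2.266320); f=(-8.357458, -7.067582) → (-5.960064, -4.669298)
1.580000: (-5.960064, -4.669298); f=(-28.198455, -27.829314) → (-15.547538, -14.131265)
(x_1(1.92), x_2(1.92)) ≈ (-15.5475, -14.1313)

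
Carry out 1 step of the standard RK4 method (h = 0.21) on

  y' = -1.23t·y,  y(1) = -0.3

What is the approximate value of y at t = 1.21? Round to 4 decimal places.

RK4: k1 = f(t_n, y_n); k2 = f(t_n + h/2, y_n + (h/2)·k1); k3 = f(t_n + h/2, y_n + (h/2)·k2); k4 = f(t_n + h, y_n + h·k3); y_{n+1} = y_n + (h/6)·(k1 + 2k2 + 2k3 + k4).
t=1.000000, y=-0.300000:
  k1 = f(1.000000, -0.300000) = 0.369000
  k2 = f(1.105000, -0.261255) = 0.355085
  k3 = f(1.105000, -0.262716) = 0.357071
  k4 = f(1.210000, -0.225015) = 0.334890
  y ← -0.300000 + (0.21/6)·(k1 + 2k2 + 2k3 + k4) = -0.225513
y(1.21) ≈ -0.2255

-0.2255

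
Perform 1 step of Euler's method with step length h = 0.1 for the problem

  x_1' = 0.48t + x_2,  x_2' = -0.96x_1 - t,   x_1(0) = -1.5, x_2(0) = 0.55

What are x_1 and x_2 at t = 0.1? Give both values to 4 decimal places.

-1.4450, 0.6940

Euler on (x_1,x_2): x_1_{n+1} = x_1_n + h·x_1', x_2_{n+1} = x_2_n + h·x_2'.
0.000000: (-1.500000, 0.550000); f=(0.550000, 1.440000) → (-1.445000, 0.694000)
(x_1(0.1), x_2(0.1)) ≈ (-1.4450, 0.6940)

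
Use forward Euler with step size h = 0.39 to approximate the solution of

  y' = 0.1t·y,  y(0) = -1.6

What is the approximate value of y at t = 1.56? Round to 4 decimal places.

Euler: y_{n+1} = y_n + h·f(t_n, y_n).
t=0.000000, y=-1.600000: f=0.000000 → y ← -1.600000 + 0.39·0.000000 = -1.600000
t=0.390000, y=-1.600000: f=-0.062400 → y ← -1.600000 + 0.39·(-0.062400) = -1.624336
t=0.780000, y=-1.624336: f=-0.126698 → y ← -1.624336 + 0.39·(-0.126698) = -1.673748
t=1.170000, y=-1.673748: f=-0.195829 → y ← -1.673748 + 0.39·(-0.195829) = -1.750121
y(1.56) ≈ -1.7501

-1.7501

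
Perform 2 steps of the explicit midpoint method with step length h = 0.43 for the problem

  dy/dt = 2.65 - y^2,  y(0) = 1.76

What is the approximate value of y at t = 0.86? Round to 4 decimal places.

Midpoint: k1 = f(t_n, y_n); k2 = f(t_n + h/2, y_n + (h/2)·k1); y_{n+1} = y_n + h·k2.
t=0.000000, y=1.760000:
  k1 = f(0.000000, 1.760000) = -0.447600
  k2 = f(0.215000, 1.663766) = -0.118117
  y ← 1.760000 + 0.43·(-0.118117) = 1.709210
t=0.430000, y=1.709210:
  k1 = f(0.430000, 1.709210) = -0.271397
  k2 = f(0.645000, 1.650859) = -0.075336
  y ← 1.709210 + 0.43·(-0.075336) = 1.676815
y(0.86) ≈ 1.6768

1.6768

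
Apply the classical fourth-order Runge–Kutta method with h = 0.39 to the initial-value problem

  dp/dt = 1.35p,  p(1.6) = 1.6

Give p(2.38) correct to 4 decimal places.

RK4: k1 = f(t_n, p_n); k2 = f(t_n + h/2, p_n + (h/2)·k1); k3 = f(t_n + h/2, p_n + (h/2)·k2); k4 = f(t_n + h, p_n + h·k3); p_{n+1} = p_n + (h/6)·(k1 + 2k2 + 2k3 + k4).
t=1.600000, p=1.600000:
  k1 = f(1.600000, 1.600000) = 2.160000
  k2 = f(1.795000, 2.021200) = 2.728620
  k3 = f(1.795000, 2.132081) = 2.878309
  k4 = f(1.990000, 2.722541) = 3.675430
  p ← 1.600000 + (0.39/6)·(k1 + 2k2 + 2k3 + k4) = 2.708204
t=1.990000, p=2.708204:
  k1 = f(1.990000, 2.708204) = 3.656075
  k2 = f(2.185000, 3.421138) = 4.618537
  k3 = f(2.185000, 3.608818) = 4.871905
  k4 = f(2.380000, 4.608247) = 6.221133
  p ← 2.708204 + (0.39/6)·(k1 + 2k2 + 2k3 + k4) = 4.583980
p(2.38) ≈ 4.5840

4.5840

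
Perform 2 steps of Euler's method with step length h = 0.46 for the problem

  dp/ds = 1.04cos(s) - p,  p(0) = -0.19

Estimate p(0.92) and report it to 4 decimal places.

0.6316

Euler: p_{n+1} = p_n + h·f(s_n, p_n).
s=0.000000, p=-0.190000: f=1.230000 → p ← -0.190000 + 0.46·1.230000 = 0.375800
s=0.460000, p=0.375800: f=0.556095 → p ← 0.375800 + 0.46·0.556095 = 0.631604
p(0.92) ≈ 0.6316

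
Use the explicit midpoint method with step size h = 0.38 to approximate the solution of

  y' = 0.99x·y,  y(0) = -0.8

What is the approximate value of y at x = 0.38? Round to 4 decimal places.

-0.8572

Midpoint: k1 = f(x_n, y_n); k2 = f(x_n + h/2, y_n + (h/2)·k1); y_{n+1} = y_n + h·k2.
x=0.000000, y=-0.800000:
  k1 = f(0.000000, -0.800000) = 0.000000
  k2 = f(0.190000, -0.800000) = -0.150480
  y ← -0.800000 + 0.38·(-0.150480) = -0.857182
y(0.38) ≈ -0.8572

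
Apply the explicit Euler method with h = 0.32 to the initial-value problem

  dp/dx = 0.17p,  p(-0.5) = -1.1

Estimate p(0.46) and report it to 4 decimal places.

-1.2895

Euler: p_{n+1} = p_n + h·f(x_n, p_n).
x=-0.500000, p=-1.100000: f=-0.187000 → p ← -1.100000 + 0.32·(-0.187000) = -1.159840
x=-0.180000, p=-1.159840: f=-0.197173 → p ← -1.159840 + 0.32·(-0.197173) = -1.222935
x=0.140000, p=-1.222935: f=-0.207899 → p ← -1.222935 + 0.32·(-0.207899) = -1.289463
p(0.46) ≈ -1.2895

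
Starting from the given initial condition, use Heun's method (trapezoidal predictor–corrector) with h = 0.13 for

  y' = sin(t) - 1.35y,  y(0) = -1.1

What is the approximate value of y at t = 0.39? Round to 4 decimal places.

Heun: k1 = f(t_n, y_n); k2 = f(t_n + h, y_n + h·k1); y_{n+1} = y_n + (h/2)·(k1 + k2).
t=0.000000, y=-1.100000:
  k1 = f(0.000000, -1.100000) = 1.485000
  k2 = f(0.130000, -0.906950) = 1.354017
  y ← -1.100000 + (0.13/2)·(1.485000 + 1.354017) = -0.915464
t=0.130000, y=-0.915464:
  k1 = f(0.130000, -0.915464) = 1.365510
  k2 = f(0.260000, -0.737948) = 1.253310
  y ← -0.915464 + (0.13/2)·(1.365510 + 1.253310) = -0.745241
t=0.260000, y=-0.745241:
  k1 = f(0.260000, -0.745241) = 1.263155
  k2 = f(0.390000, -0.581030) = 1.164579
  y ← -0.745241 + (0.13/2)·(1.263155 + 1.164579) = -0.587438
y(0.39) ≈ -0.5874

-0.5874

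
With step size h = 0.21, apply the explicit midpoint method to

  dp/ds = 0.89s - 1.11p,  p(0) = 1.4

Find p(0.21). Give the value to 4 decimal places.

Midpoint: k1 = f(s_n, p_n); k2 = f(s_n + h/2, p_n + (h/2)·k1); p_{n+1} = p_n + h·k2.
s=0.000000, p=1.400000:
  k1 = f(0.000000, 1.400000) = -1.554000
  k2 = f(0.105000, 1.236830) = -1.279431
  p ← 1.400000 + 0.21·(-1.279431) = 1.131319
p(0.21) ≈ 1.1313

1.1313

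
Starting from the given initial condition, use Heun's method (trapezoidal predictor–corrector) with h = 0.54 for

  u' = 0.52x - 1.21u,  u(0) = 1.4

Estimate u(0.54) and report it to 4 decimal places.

Heun: k1 = f(x_n, u_n); k2 = f(x_n + h, u_n + h·k1); u_{n+1} = u_n + (h/2)·(k1 + k2).
x=0.000000, u=1.400000:
  k1 = f(0.000000, 1.400000) = -1.694000
  k2 = f(0.540000, 0.485240) = -0.306340
  u ← 1.400000 + (0.54/2)·(-1.694000 + (-0.306340)) = 0.859908
u(0.54) ≈ 0.8599

0.8599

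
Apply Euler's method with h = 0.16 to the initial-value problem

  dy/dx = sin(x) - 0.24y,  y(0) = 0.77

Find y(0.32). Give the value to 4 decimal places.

0.7375

Euler: y_{n+1} = y_n + h·f(x_n, y_n).
x=0.000000, y=0.770000: f=-0.184800 → y ← 0.770000 + 0.16·(-0.184800) = 0.740432
x=0.160000, y=0.740432: f=-0.018385 → y ← 0.740432 + 0.16·(-0.018385) = 0.737490
y(0.32) ≈ 0.7375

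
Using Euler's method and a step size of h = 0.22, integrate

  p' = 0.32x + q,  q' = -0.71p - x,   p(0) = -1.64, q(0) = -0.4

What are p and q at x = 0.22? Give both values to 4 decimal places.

-1.7280, -0.1438

Euler on (p,q): p_{n+1} = p_n + h·p', q_{n+1} = q_n + h·q'.
0.000000: (-1.640000, -0.400000); f=(-0.400000, 1.164400) → (-1.728000, -0.143832)
(p(0.22), q(0.22)) ≈ (-1.7280, -0.1438)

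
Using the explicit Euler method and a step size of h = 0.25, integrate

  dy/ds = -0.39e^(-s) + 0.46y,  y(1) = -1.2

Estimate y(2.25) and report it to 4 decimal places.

-2.2213

Euler: y_{n+1} = y_n + h·f(s_n, y_n).
s=1.000000, y=-1.200000: f=-0.695473 → y ← -1.200000 + 0.25·(-0.695473) = -1.373868
s=1.250000, y=-1.373868: f=-0.743716 → y ← -1.373868 + 0.25·(-0.743716) = -1.559797
s=1.500000, y=-1.559797: f=-0.804528 → y ← -1.559797 + 0.25·(-0.804528) = -1.760929
s=1.750000, y=-1.760929: f=-0.877799 → y ← -1.760929 + 0.25·(-0.877799) = -1.980379
s=2.000000, y=-1.980379: f=-0.963755 → y ← -1.980379 + 0.25·(-0.963755) = -2.221318
y(2.25) ≈ -2.2213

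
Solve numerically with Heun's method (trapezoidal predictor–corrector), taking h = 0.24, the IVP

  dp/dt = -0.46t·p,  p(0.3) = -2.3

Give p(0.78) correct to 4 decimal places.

-2.0413

Heun: k1 = f(t_n, p_n); k2 = f(t_n + h, p_n + h·k1); p_{n+1} = p_n + (h/2)·(k1 + k2).
t=0.300000, p=-2.300000:
  k1 = f(0.300000, -2.300000) = 0.317400
  k2 = f(0.540000, -2.223824) = 0.552398
  p ← -2.300000 + (0.24/2)·(0.317400 + 0.552398) = -2.195624
t=0.540000, p=-2.195624:
  k1 = f(0.540000, -2.195624) = 0.545393
  k2 = f(0.780000, -2.064730) = 0.740825
  p ← -2.195624 + (0.24/2)·(0.545393 + 0.740825) = -2.041278
p(0.78) ≈ -2.0413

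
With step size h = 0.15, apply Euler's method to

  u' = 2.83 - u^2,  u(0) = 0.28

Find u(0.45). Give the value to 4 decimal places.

Euler: u_{n+1} = u_n + h·f(x_n, u_n).
x=0.000000, u=0.280000: f=2.751600 → u ← 0.280000 + 0.15·2.751600 = 0.692740
x=0.150000, u=0.692740: f=2.350111 → u ← 0.692740 + 0.15·2.350111 = 1.045257
x=0.300000, u=1.045257: f=1.737438 → u ← 1.045257 + 0.15·1.737438 = 1.305872
u(0.45) ≈ 1.3059

1.3059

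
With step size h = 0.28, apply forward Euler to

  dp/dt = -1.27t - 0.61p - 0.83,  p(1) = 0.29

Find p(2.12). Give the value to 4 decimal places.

Euler: p_{n+1} = p_n + h·f(t_n, p_n).
t=1.000000, p=0.290000: f=-2.276900 → p ← 0.290000 + 0.28·(-2.276900) = -0.347532
t=1.280000, p=-0.347532: f=-2.243605 → p ← -0.347532 + 0.28·(-2.243605) = -0.975742
t=1.560000, p=-0.975742: f=-2.215998 → p ← -0.975742 + 0.28·(-2.215998) = -1.596221
t=1.840000, p=-1.596221: f=-2.193105 → p ← -1.596221 + 0.28·(-2.193105) = -2.210290
p(2.12) ≈ -2.2103

-2.2103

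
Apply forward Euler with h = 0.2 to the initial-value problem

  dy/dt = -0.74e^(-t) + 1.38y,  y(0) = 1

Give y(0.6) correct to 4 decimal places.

Euler: y_{n+1} = y_n + h·f(t_n, y_n).
t=0.000000, y=1.000000: f=0.640000 → y ← 1.000000 + 0.2·0.640000 = 1.128000
t=0.200000, y=1.128000: f=0.950779 → y ← 1.128000 + 0.2·0.950779 = 1.318156
t=0.400000, y=1.318156: f=1.323018 → y ← 1.318156 + 0.2·1.323018 = 1.582759
y(0.6) ≈ 1.5828

1.5828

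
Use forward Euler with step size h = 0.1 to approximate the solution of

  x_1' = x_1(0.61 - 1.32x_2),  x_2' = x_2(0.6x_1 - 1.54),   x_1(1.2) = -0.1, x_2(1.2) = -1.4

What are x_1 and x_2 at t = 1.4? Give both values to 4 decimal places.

-0.1515, -0.9861

Euler on (x_1,x_2): x_1_{n+1} = x_1_n + h·x_1', x_2_{n+1} = x_2_n + h·x_2'.
1.200000: (-0.100000, -1.400000); f=(-0.245800, 2.240000) → (-0.124580, -1.176000)
1.300000: (-0.124580, -1.176000); f=(-0.269382, 1.898944) → (-0.151518, -0.986106)
(x_1(1.4), x_2(1.4)) ≈ (-0.1515, -0.9861)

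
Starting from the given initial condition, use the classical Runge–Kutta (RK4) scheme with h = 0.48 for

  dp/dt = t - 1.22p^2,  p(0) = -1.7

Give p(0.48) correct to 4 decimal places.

-13.3556

RK4: k1 = f(t_n, p_n); k2 = f(t_n + h/2, p_n + (h/2)·k1); k3 = f(t_n + h/2, p_n + (h/2)·k2); k4 = f(t_n + h, p_n + h·k3); p_{n+1} = p_n + (h/6)·(k1 + 2k2 + 2k3 + k4).
t=0.000000, p=-1.700000:
  k1 = f(0.000000, -1.700000) = -3.525800
  k2 = f(0.240000, -2.546192) = -7.669374
  k3 = f(0.240000, -3.540650) = -15.054166
  k4 = f(0.480000, -8.925999) = -96.721629
  p ← -1.700000 + (0.48/6)·(k1 + 2k2 + 2k3 + k4) = -13.355561
p(0.48) ≈ -13.3556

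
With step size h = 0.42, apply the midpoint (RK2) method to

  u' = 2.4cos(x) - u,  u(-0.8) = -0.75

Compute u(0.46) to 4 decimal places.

1.3820

Midpoint: k1 = f(x_n, u_n); k2 = f(x_n + h/2, u_n + (h/2)·k1); u_{n+1} = u_n + h·k2.
x=-0.800000, u=-0.750000:
  k1 = f(-0.800000, -0.750000) = 2.422096
  k2 = f(-0.590000, -0.241360) = 2.235617
  u ← -0.750000 + 0.42·2.235617 = 0.188959
x=-0.380000, u=0.188959:
  k1 = f(-0.380000, 0.188959) = 2.039836
  k2 = f(-0.170000, 0.617325) = 1.748079
  u ← 0.188959 + 0.42·1.748079 = 0.923152
x=0.040000, u=0.923152:
  k1 = f(0.040000, 0.923152) = 1.474928
  k2 = f(0.250000, 1.232887) = 1.092503
  u ← 0.923152 + 0.42·1.092503 = 1.382003
u(0.46) ≈ 1.3820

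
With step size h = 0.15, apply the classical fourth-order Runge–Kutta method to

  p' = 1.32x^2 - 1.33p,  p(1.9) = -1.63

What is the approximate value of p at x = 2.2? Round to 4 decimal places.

RK4: k1 = f(x_n, p_n); k2 = f(x_n + h/2, p_n + (h/2)·k1); k3 = f(x_n + h/2, p_n + (h/2)·k2); k4 = f(x_n + h, p_n + h·k3); p_{n+1} = p_n + (h/6)·(k1 + 2k2 + 2k3 + k4).
x=1.900000, p=-1.630000:
  k1 = f(1.900000, -1.630000) = 6.933100
  k2 = f(1.975000, -1.110018) = 6.625148
  k3 = f(1.975000, -1.133114) = 6.655866
  k4 = f(2.050000, -0.631620) = 6.387355
  p ← -1.630000 + (0.15/6)·(k1 + 2k2 + 2k3 + k4) = -0.632938
x=2.050000, p=-0.632938:
  k1 = f(2.050000, -0.632938) = 6.389107
  k2 = f(2.125000, -0.153755) = 6.165119
  k3 = f(2.125000, -0.170554) = 6.187462
  k4 = f(2.200000, 0.295181) = 5.996209
  p ← -0.632938 + (0.15/6)·(k1 + 2k2 + 2k3 + k4) = 0.294324
p(2.2) ≈ 0.2943

0.2943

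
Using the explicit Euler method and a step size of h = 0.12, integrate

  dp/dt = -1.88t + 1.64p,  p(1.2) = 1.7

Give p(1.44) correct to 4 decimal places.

1.8132

Euler: p_{n+1} = p_n + h·f(t_n, p_n).
t=1.200000, p=1.700000: f=0.532000 → p ← 1.700000 + 0.12·0.532000 = 1.763840
t=1.320000, p=1.763840: f=0.411098 → p ← 1.763840 + 0.12·0.411098 = 1.813172
p(1.44) ≈ 1.8132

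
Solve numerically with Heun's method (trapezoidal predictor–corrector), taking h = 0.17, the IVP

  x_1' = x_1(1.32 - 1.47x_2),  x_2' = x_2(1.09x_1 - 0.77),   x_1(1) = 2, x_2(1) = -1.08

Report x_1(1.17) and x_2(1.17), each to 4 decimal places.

3.3296, -1.4925

Heun on (x_1,x_2): k1 = f(t_n, state_n); k2 = f(t_n + h, state_n + h·k1); state_{n+1} = state_n + (h/2)·(k1 + k2).
1.000000: (2.000000, -1.080000)
  k1 = (5.815200, -1.522800)
  predictor → (2.988584, -1.338876)
  k2 = (9.826906, -3.330530)
  → (3.329579, -1.492533)
(x_1(1.17), x_2(1.17)) ≈ (3.3296, -1.4925)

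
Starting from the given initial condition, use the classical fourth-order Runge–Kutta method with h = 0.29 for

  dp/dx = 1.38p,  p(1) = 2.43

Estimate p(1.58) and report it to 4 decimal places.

RK4: k1 = f(x_n, p_n); k2 = f(x_n + h/2, p_n + (h/2)·k1); k3 = f(x_n + h/2, p_n + (h/2)·k2); k4 = f(x_n + h, p_n + h·k3); p_{n+1} = p_n + (h/6)·(k1 + 2k2 + 2k3 + k4).
x=1.000000, p=2.430000:
  k1 = f(1.000000, 2.430000) = 3.353400
  k2 = f(1.145000, 2.916243) = 4.024415
  k3 = f(1.145000, 3.013540) = 4.158686
  k4 = f(1.290000, 3.636019) = 5.017706
  p ← 2.430000 + (0.29/6)·(k1 + 2k2 + 2k3 + k4) = 3.625637
x=1.290000, p=3.625637:
  k1 = f(1.290000, 3.625637) = 5.003378
  k2 = f(1.435000, 4.351126) = 6.004554
  k3 = f(1.435000, 4.496297) = 6.204890
  k4 = f(1.580000, 5.425055) = 7.486575
  p ← 3.625637 + (0.29/6)·(k1 + 2k2 + 2k3 + k4) = 5.409564
p(1.58) ≈ 5.4096

5.4096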